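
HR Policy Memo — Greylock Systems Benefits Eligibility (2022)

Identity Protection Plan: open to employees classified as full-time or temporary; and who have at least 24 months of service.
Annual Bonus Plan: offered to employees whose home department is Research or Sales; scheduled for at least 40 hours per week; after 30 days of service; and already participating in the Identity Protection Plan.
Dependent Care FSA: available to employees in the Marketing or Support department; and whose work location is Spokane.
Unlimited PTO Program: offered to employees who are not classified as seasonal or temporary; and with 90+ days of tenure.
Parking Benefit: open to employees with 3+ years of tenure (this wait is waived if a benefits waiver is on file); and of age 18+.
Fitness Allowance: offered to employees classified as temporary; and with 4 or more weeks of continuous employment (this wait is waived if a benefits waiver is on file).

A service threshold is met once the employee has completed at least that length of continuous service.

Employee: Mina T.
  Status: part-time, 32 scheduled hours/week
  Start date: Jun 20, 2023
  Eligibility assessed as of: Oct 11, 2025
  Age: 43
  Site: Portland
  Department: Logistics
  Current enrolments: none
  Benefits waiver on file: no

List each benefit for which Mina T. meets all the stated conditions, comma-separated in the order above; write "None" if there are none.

Unlimited PTO Program

Service from Jun 20, 2023 to Oct 11, 2025: 844 days.
Identity Protection Plan — status part-time ✗ (requires full-time or temporary) → not eligible.
Annual Bonus Plan — dept Logistics ✗ → not eligible.
Dependent Care FSA — dept Logistics ✗ → not eligible.
Unlimited PTO Program — status part-time ✓ (not excluded); service 844 days ≥ 90 days ✓ → eligible.
Parking Benefit — no waiver, service 844 days < 3 years (≈1095 days) ✗ → not eligible.
Fitness Allowance — status part-time ✗ (requires temporary) → not eligible.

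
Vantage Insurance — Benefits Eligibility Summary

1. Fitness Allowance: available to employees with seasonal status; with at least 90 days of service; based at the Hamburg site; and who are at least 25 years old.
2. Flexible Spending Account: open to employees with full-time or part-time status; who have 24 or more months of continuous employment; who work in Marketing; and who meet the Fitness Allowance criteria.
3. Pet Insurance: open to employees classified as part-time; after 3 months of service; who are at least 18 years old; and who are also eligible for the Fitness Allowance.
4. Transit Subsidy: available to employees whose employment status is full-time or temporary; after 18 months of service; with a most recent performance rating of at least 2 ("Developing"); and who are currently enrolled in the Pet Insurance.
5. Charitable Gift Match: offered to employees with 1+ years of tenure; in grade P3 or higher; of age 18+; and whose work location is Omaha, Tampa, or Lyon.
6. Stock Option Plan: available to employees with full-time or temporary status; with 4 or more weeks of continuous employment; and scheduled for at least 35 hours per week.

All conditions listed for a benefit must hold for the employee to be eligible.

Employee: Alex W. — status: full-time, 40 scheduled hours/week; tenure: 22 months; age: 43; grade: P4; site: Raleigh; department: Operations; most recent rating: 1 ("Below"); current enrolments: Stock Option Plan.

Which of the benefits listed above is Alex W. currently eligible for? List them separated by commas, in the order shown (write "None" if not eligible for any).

Stock Option Plan

Fitness Allowance — status full-time ✗ (requires seasonal) → not eligible.
Flexible Spending Account — status full-time ✓; service 22 months < 24 months ✗ → not eligible.
Pet Insurance — status full-time ✗ (requires part-time) → not eligible.
Transit Subsidy — status full-time ✓; service 22 months ≥ 18 months ✓; rating 1 < 2 ✗ → not eligible.
Charitable Gift Match — service 22 months ≥ 1 year (≈365 days) ✓; grade P4 ≥ P3 ✓; age 43 ≥ 18 ✓; site Raleigh ✗ (not Omaha, Tampa, or Lyon) → not eligible.
Stock Option Plan — status full-time ✓; service 22 months ≥ 4 weeks (≈28 days) ✓; 40 hrs/wk ≥ 35 ✓ → eligible.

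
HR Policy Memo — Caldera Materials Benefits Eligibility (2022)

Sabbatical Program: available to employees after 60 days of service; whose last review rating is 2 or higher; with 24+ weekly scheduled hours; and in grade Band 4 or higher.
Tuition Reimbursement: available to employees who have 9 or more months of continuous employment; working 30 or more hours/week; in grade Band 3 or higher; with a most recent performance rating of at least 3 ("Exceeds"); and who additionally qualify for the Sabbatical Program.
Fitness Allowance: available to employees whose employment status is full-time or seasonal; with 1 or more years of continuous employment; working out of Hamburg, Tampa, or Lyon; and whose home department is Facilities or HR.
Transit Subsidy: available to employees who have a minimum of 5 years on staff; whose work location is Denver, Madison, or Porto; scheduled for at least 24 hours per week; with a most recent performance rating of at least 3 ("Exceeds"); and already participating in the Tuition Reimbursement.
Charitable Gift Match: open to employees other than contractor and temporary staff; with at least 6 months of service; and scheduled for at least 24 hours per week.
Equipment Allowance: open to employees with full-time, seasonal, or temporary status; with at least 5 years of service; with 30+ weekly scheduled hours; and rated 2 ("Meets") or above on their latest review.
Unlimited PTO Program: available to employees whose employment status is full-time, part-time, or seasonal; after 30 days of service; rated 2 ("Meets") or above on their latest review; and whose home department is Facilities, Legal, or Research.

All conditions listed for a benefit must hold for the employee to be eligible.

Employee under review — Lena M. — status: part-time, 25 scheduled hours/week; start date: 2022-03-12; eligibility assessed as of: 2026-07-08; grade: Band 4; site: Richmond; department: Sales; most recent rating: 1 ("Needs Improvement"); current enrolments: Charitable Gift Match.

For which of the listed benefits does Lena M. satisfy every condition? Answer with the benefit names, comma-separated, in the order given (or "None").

Service from 2022-03-12 to 2026-07-08: 1579 days.
Sabbatical Program — service 1579 days ≥ 60 days ✓; rating 1 < 2 ✗ → not eligible.
Tuition Reimbursement — service 1579 days ≥ 9 months (≈270 days) ✓; 25 hrs/wk < 30 ✗ → not eligible.
Fitness Allowance — status part-time ✗ (requires full-time or seasonal) → not eligible.
Transit Subsidy — service 1579 days < 5 years (≈1825 days) ✗ → not eligible.
Charitable Gift Match — status part-time ✓ (not excluded); service 1579 days ≥ 6 months (≈180 days) ✓; 25 hrs/wk ≥ 24 ✓ → eligible.
Equipment Allowance — status part-time ✗ (requires full-time, seasonal, or temporary) → not eligible.
Unlimited PTO Program — status part-time ✓; service 1579 days ≥ 30 days ✓; rating 1 < 2 ✗ → not eligible.

Charitable Gift Match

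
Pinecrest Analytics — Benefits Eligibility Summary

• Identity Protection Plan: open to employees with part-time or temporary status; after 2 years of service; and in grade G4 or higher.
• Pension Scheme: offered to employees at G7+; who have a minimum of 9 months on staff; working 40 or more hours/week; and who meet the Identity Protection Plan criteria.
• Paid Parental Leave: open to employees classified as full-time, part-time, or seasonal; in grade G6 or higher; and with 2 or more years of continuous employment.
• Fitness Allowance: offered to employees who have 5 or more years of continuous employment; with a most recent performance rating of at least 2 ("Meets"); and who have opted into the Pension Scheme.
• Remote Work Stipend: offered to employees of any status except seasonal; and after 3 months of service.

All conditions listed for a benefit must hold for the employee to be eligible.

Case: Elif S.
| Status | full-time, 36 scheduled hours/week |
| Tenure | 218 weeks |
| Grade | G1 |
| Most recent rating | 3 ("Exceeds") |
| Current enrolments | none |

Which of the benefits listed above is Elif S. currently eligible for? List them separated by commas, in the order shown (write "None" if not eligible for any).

Remote Work Stipend

Identity Protection Plan — status full-time ✗ (requires part-time or temporary) → not eligible.
Pension Scheme — grade G1 < G7 ✗ → not eligible.
Paid Parental Leave — status full-time ✓; grade G1 < G6 ✗ → not eligible.
Fitness Allowance — service 218 weeks < 5 years (≈1825 days) ✗ → not eligible.
Remote Work Stipend — status full-time ✓ (not excluded); service 218 weeks ≥ 3 months (≈90 days) ✓ → eligible.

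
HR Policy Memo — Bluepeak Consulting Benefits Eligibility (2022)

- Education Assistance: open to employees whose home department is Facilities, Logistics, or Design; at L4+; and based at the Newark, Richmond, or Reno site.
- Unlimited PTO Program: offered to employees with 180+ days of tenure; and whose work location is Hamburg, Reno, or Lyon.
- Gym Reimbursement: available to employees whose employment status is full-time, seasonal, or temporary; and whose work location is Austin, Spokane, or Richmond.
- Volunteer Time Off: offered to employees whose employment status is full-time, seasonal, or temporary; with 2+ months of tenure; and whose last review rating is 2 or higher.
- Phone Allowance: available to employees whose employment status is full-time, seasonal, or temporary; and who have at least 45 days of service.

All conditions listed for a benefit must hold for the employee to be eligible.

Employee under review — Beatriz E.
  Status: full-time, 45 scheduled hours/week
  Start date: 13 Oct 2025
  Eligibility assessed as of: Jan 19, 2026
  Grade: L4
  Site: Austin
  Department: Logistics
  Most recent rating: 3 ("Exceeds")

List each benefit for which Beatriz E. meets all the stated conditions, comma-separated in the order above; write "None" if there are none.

Gym Reimbursement, Volunteer Time Off, Phone Allowance

Service from 13 Oct 2025 to Jan 19, 2026: 98 days.
Education Assistance — dept Logistics ✓; grade L4 ≥ L4 ✓; site Austin ✗ (not Newark, Richmond, or Reno) → not eligible.
Unlimited PTO Program — service 98 days < 180 days ✗ → not eligible.
Gym Reimbursement — status full-time ✓; site Austin ✓ → eligible.
Volunteer Time Off — status full-time ✓; service 98 days ≥ 2 months (≈60 days) ✓; rating 3 ≥ 2 ✓ → eligible.
Phone Allowance — status full-time ✓; service 98 days ≥ 45 days ✓ → eligible.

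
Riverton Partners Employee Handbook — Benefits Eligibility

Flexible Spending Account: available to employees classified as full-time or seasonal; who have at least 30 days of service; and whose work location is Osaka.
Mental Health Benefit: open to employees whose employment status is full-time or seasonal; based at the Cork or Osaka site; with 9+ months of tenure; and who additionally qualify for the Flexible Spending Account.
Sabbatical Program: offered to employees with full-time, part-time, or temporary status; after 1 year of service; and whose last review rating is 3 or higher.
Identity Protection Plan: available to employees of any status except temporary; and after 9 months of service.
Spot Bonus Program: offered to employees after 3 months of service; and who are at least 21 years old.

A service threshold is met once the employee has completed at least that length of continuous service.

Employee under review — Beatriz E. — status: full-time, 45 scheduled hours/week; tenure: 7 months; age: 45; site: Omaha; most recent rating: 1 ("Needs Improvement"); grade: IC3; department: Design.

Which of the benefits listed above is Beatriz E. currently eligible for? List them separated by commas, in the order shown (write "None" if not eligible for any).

Spot Bonus Program

Flexible Spending Account — status full-time ✓; service 7 months ≥ 30 days ✓; site Omaha ✗ (not Osaka) → not eligible.
Mental Health Benefit — status full-time ✓; site Omaha ✗ (not Cork or Osaka) → not eligible.
Sabbatical Program — status full-time ✓; service 7 months < 1 year (≈365 days) ✗ → not eligible.
Identity Protection Plan — status full-time ✓ (not excluded); service 7 months < 9 months ✗ → not eligible.
Spot Bonus Program — service 7 months ≥ 3 months ✓; age 45 ≥ 21 ✓ → eligible.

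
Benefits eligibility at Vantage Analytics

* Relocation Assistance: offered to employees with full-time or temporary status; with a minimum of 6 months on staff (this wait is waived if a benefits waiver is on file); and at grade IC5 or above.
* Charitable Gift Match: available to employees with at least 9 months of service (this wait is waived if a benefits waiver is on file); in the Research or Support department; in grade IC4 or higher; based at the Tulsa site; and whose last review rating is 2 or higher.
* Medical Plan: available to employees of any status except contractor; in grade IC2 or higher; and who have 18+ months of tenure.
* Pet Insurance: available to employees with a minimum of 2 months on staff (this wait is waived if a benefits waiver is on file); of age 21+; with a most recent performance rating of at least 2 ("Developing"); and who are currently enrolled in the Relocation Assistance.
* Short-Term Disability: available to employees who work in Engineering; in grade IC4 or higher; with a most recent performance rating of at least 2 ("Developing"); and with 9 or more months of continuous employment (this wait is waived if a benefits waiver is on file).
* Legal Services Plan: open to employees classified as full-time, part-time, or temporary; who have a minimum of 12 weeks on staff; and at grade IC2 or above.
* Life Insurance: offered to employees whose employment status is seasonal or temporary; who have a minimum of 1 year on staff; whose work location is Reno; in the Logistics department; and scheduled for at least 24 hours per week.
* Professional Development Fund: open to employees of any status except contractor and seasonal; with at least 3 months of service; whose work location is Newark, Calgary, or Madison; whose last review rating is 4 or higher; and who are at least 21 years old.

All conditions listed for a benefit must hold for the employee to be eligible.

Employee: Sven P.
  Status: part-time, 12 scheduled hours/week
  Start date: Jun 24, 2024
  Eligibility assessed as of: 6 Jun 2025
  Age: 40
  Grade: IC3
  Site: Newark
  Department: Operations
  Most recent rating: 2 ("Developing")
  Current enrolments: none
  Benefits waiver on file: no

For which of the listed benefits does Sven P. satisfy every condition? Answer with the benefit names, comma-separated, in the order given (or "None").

Legal Services Plan

Service from Jun 24, 2024 to 6 Jun 2025: 347 days.
Relocation Assistance — status part-time ✗ (requires full-time or temporary) → not eligible.
Charitable Gift Match — no waiver, service 347 days ≥ 9 months (≈270 days) ✓; dept Operations ✗ → not eligible.
Medical Plan — status part-time ✓ (not excluded); grade IC3 ≥ IC2 ✓; service 347 days < 18 months (≈540 days) ✗ → not eligible.
Pet Insurance — no waiver, service 347 days ≥ 2 months (≈60 days) ✓; age 40 ≥ 21 ✓; rating 2 ≥ 2 ✓; not enrolled in Relocation Assistance ✗ → not eligible.
Short-Term Disability — dept Operations ✗ → not eligible.
Legal Services Plan — status part-time ✓; service 347 days ≥ 12 weeks (≈84 days) ✓; grade IC3 ≥ IC2 ✓ → eligible.
Life Insurance — status part-time ✗ (requires seasonal or temporary) → not eligible.
Professional Development Fund — status part-time ✓ (not excluded); service 347 days ≥ 3 months (≈90 days) ✓; site Newark ✓; rating 2 < 4 ✗ → not eligible.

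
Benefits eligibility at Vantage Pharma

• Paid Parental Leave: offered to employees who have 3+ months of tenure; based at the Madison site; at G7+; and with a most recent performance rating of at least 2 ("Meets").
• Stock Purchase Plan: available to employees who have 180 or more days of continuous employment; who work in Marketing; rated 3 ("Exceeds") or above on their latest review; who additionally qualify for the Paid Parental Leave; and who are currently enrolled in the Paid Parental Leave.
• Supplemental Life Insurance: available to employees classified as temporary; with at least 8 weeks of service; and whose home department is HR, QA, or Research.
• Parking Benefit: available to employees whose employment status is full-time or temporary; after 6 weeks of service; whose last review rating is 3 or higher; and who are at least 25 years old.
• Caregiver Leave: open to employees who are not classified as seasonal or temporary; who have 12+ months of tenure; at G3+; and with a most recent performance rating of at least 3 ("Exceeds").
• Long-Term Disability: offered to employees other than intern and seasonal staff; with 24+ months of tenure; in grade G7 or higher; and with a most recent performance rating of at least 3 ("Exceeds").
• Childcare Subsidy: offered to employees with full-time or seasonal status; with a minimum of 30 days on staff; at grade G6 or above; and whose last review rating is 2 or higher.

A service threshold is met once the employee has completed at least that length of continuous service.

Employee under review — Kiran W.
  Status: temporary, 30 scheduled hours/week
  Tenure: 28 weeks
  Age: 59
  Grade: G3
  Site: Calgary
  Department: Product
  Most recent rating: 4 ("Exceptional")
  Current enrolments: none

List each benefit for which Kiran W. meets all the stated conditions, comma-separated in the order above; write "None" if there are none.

Paid Parental Leave — service 28 weeks ≥ 3 months (≈90 days) ✓; site Calgary ✗ (not Madison) → not eligible.
Stock Purchase Plan — service 28 weeks ≥ 180 days ✓; dept Product ✗ → not eligible.
Supplemental Life Insurance — status temporary ✓; service 28 weeks ≥ 8 weeks ✓; dept Product ✗ → not eligible.
Parking Benefit — status temporary ✓; service 28 weeks ≥ 6 weeks ✓; rating 4 ≥ 3 ✓; age 59 ≥ 25 ✓ → eligible.
Caregiver Leave — status temporary ✗ (excluded) → not eligible.
Long-Term Disability — status temporary ✓ (not excluded); service 28 weeks < 24 months (≈720 days) ✗ → not eligible.
Childcare Subsidy — status temporary ✗ (requires full-time or seasonal) → not eligible.

Parking Benefit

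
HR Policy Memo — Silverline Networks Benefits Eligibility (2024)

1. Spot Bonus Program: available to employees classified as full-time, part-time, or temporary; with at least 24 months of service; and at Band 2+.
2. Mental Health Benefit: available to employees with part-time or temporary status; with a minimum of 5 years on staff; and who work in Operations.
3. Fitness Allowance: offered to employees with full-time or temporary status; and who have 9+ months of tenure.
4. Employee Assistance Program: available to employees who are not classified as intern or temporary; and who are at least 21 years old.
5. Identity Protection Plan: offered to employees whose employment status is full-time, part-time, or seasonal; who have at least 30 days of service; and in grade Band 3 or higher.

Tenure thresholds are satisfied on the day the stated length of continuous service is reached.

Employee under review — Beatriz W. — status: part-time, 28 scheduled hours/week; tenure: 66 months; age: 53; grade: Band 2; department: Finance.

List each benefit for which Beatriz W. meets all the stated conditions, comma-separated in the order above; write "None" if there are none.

Spot Bonus Program, Employee Assistance Program

Spot Bonus Program — status part-time ✓; service 66 months ≥ 24 months ✓; grade Band 2 ≥ Band 2 ✓ → eligible.
Mental Health Benefit — status part-time ✓; service 66 months ≥ 5 years (≈1825 days) ✓; dept Finance ✗ → not eligible.
Fitness Allowance — status part-time ✗ (requires full-time or temporary) → not eligible.
Employee Assistance Program — status part-time ✓ (not excluded); age 53 ≥ 21 ✓ → eligible.
Identity Protection Plan — status part-time ✓; service 66 months ≥ 30 days ✓; grade Band 2 < Band 3 ✗ → not eligible.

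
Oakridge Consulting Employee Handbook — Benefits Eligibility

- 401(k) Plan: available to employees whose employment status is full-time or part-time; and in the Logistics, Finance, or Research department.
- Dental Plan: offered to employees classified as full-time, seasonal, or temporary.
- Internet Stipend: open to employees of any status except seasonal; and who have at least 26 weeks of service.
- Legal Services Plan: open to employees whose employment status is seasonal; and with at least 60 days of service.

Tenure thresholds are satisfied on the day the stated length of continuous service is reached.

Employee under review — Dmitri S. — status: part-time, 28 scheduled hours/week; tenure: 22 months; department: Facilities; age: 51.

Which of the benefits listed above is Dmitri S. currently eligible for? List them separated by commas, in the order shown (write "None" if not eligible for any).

Internet Stipend

401(k) Plan — status part-time ✓; dept Facilities ✗ → not eligible.
Dental Plan — status part-time ✗ (requires full-time, seasonal, or temporary) → not eligible.
Internet Stipend — status part-time ✓ (not excluded); service 22 months ≥ 26 weeks (≈182 days) ✓ → eligible.
Legal Services Plan — status part-time ✗ (requires seasonal) → not eligible.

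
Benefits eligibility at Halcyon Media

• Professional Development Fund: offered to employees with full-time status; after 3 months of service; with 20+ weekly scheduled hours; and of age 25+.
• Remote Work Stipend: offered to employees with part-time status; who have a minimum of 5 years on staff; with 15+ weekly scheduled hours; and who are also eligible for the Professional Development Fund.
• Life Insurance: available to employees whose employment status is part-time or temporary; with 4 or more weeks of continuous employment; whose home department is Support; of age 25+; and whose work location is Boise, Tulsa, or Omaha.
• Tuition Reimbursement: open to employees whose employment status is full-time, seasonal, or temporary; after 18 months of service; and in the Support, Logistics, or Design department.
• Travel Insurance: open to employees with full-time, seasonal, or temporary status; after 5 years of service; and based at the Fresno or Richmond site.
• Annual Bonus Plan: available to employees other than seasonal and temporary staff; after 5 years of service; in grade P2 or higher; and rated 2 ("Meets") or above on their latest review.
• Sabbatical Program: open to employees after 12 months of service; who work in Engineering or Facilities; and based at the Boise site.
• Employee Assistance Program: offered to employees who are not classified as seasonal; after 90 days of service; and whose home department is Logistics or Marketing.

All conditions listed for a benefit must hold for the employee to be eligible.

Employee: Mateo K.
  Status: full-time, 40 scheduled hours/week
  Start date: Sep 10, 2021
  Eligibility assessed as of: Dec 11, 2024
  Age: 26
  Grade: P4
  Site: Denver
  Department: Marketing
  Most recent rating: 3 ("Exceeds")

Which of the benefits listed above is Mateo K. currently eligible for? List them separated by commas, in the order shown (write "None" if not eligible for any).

Service from Sep 10, 2021 to Dec 11, 2024: 1188 days.
Professional Development Fund — status full-time ✓; service 1188 days ≥ 3 months (≈90 days) ✓; 40 hrs/wk ≥ 20 ✓; age 26 ≥ 25 ✓ → eligible.
Remote Work Stipend — status full-time ✗ (requires part-time) → not eligible.
Life Insurance — status full-time ✗ (requires part-time or temporary) → not eligible.
Tuition Reimbursement — status full-time ✓; service 1188 days ≥ 18 months (≈540 days) ✓; dept Marketing ✗ → not eligible.
Travel Insurance — status full-time ✓; service 1188 days < 5 years (≈1825 days) ✗ → not eligible.
Annual Bonus Plan — status full-time ✓ (not excluded); service 1188 days < 5 years (≈1825 days) ✗ → not eligible.
Sabbatical Program — service 1188 days ≥ 12 months (≈360 days) ✓; dept Marketing ✗ → not eligible.
Employee Assistance Program — status full-time ✓ (not excluded); service 1188 days ≥ 90 days ✓; dept Marketing ✓ → eligible.

Professional Development Fund, Employee Assistance Program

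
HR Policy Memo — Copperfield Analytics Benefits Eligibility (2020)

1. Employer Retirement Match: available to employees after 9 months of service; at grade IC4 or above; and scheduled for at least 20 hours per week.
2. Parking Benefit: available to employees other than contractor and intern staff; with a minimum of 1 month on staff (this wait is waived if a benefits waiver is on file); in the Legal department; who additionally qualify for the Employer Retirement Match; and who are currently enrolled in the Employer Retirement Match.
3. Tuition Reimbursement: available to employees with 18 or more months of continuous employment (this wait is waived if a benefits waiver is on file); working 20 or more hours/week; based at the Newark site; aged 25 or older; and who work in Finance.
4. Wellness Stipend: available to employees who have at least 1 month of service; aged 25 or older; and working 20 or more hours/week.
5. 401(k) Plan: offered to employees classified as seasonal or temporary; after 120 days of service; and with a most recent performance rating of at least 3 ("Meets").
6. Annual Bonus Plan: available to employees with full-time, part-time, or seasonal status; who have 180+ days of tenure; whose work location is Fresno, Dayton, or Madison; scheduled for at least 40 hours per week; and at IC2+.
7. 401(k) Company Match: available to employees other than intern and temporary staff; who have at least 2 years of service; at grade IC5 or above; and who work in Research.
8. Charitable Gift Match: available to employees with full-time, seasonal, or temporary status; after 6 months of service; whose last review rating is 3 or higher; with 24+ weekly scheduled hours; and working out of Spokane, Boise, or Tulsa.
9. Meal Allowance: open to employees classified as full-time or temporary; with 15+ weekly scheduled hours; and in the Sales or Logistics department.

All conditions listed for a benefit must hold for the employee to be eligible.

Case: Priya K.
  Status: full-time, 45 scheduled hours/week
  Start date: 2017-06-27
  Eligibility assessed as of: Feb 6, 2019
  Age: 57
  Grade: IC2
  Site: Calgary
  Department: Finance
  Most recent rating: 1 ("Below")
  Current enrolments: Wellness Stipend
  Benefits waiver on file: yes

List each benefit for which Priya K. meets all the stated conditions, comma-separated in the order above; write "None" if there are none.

Service from 2017-06-27 to Feb 6, 2019: 589 days.
Employer Retirement Match — service 589 days ≥ 9 months (≈270 days) ✓; grade IC2 < IC4 ✗ → not eligible.
Parking Benefit — status full-time ✓ (not excluded); benefits waiver on file ✓; dept Finance ✗ → not eligible.
Tuition Reimbursement — benefits waiver on file ✓; 45 hrs/wk ≥ 20 ✓; site Calgary ✗ (not Newark) → not eligible.
Wellness Stipend — service 589 days ≥ 1 month (≈30 days) ✓; age 57 ≥ 25 ✓; 45 hrs/wk ≥ 20 ✓ → eligible.
401(k) Plan — status full-time ✗ (requires seasonal or temporary) → not eligible.
Annual Bonus Plan — status full-time ✓; service 589 days ≥ 180 days ✓; site Calgary ✗ (not Fresno, Dayton, or Madison) → not eligible.
401(k) Company Match — status full-time ✓ (not excluded); service 589 days < 2 years (≈730 days) ✗ → not eligible.
Charitable Gift Match — status full-time ✓; service 589 days ≥ 6 months (≈180 days) ✓; rating 1 < 3 ✗ → not eligible.
Meal Allowance — status full-time ✓; 45 hrs/wk ≥ 15 ✓; dept Finance ✗ → not eligible.

Wellness Stipend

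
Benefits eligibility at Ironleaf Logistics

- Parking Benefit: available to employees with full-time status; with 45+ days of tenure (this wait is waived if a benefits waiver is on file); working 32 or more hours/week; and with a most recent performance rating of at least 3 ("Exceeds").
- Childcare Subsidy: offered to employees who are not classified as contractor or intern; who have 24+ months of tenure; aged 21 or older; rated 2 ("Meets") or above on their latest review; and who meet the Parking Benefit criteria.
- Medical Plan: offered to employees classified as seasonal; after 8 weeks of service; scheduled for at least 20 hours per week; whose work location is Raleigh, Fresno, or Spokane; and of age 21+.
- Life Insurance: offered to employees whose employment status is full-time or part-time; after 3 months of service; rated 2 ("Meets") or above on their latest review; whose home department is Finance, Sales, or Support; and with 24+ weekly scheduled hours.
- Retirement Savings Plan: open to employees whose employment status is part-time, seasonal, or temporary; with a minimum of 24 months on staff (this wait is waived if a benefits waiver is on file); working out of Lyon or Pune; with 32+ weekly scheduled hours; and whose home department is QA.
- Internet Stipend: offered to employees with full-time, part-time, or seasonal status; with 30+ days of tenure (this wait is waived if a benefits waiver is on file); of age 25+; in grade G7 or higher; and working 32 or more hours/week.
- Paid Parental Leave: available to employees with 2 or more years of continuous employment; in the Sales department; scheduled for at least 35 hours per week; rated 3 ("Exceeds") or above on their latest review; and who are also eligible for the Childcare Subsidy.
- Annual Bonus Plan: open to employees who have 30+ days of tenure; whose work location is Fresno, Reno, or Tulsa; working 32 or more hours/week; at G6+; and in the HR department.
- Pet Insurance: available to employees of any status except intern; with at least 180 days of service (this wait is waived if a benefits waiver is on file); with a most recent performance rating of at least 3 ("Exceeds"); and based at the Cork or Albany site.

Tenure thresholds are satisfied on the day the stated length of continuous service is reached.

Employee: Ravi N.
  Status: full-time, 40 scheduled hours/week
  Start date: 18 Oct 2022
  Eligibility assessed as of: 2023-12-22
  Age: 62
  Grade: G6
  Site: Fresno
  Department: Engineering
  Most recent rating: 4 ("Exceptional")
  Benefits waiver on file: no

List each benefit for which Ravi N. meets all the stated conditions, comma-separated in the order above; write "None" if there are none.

Service from 18 Oct 2022 to 2023-12-22: 430 days.
Parking Benefit — status full-time ✓; no waiver, service 430 days ≥ 45 days ✓; 40 hrs/wk ≥ 32 ✓; rating 4 ≥ 3 ✓ → eligible.
Childcare Subsidy — status full-time ✓ (not excluded); service 430 days < 24 months (≈720 days) ✗ → not eligible.
Medical Plan — status full-time ✗ (requires seasonal) → not eligible.
Life Insurance — status full-time ✓; service 430 days ≥ 3 months (≈90 days) ✓; rating 4 ≥ 2 ✓; dept Engineering ✗ → not eligible.
Retirement Savings Plan — status full-time ✗ (requires part-time, seasonal, or temporary) → not eligible.
Internet Stipend — status full-time ✓; no waiver, service 430 days ≥ 30 days ✓; age 62 ≥ 25 ✓; grade G6 < G7 ✗ → not eligible.
Paid Parental Leave — service 430 days < 2 years (≈730 days) ✗ → not eligible.
Annual Bonus Plan — service 430 days ≥ 30 days ✓; site Fresno ✓; 40 hrs/wk ≥ 32 ✓; grade G6 ≥ G6 ✓; dept Engineering ✗ → not eligible.
Pet Insurance — status full-time ✓ (not excluded); no waiver, service 430 days ≥ 180 days ✓; rating 4 ≥ 3 ✓; site Fresno ✗ (not Cork or Albany) → not eligible.

Parking Benefit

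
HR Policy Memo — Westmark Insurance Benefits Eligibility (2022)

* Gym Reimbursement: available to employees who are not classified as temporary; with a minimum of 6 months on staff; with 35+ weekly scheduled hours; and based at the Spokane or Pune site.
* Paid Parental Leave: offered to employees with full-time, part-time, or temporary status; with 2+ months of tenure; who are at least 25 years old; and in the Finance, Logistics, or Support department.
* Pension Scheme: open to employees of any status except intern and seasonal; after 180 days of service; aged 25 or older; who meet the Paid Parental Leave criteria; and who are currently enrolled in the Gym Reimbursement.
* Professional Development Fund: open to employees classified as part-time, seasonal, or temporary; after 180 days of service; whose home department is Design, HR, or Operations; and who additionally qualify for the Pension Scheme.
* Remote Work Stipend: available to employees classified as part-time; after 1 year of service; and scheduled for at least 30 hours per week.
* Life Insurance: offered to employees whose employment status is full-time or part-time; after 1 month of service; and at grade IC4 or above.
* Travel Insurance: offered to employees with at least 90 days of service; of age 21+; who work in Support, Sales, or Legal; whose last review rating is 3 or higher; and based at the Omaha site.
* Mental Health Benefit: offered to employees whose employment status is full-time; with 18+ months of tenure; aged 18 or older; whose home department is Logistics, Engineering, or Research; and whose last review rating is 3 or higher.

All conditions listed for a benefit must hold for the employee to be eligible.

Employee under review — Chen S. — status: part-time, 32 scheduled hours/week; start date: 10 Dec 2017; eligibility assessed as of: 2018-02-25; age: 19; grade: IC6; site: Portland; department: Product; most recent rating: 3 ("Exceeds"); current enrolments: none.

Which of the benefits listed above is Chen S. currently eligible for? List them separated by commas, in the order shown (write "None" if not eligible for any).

Life Insurance

Service from 10 Dec 2017 to 2018-02-25: 77 days.
Gym Reimbursement — status part-time ✓ (not excluded); service 77 days < 6 months (≈180 days) ✗ → not eligible.
Paid Parental Leave — status part-time ✓; service 77 days ≥ 2 months (≈60 days) ✓; age 19 < 25 ✗ → not eligible.
Pension Scheme — status part-time ✓ (not excluded); service 77 days < 180 days ✗ → not eligible.
Professional Development Fund — status part-time ✓; service 77 days < 180 days ✗ → not eligible.
Remote Work Stipend — status part-time ✓; service 77 days < 1 year (≈365 days) ✗ → not eligible.
Life Insurance — status part-time ✓; service 77 days ≥ 1 month (≈30 days) ✓; grade IC6 ≥ IC4 ✓ → eligible.
Travel Insurance — service 77 days < 90 days ✗ → not eligible.
Mental Health Benefit — status part-time ✗ (requires full-time) → not eligible.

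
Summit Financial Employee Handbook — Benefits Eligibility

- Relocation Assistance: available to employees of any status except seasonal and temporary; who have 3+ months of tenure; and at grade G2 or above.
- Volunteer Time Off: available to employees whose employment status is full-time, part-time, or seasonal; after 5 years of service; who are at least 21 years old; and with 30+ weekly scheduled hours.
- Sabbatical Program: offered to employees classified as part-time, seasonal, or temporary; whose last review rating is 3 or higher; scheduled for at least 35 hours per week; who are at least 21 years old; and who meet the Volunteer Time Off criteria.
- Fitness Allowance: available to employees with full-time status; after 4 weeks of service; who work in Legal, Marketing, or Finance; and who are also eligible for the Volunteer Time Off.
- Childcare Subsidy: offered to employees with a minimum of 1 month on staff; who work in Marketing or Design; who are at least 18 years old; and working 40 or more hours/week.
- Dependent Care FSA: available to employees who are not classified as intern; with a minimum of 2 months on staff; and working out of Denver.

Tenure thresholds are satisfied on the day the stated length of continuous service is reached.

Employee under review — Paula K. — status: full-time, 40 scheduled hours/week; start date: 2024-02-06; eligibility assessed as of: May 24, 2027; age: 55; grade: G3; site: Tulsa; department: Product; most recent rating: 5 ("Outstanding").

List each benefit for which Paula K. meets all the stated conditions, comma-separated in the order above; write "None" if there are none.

Service from 2024-02-06 to May 24, 2027: 1203 days.
Relocation Assistance — status full-time ✓ (not excluded); service 1203 days ≥ 3 months (≈90 days) ✓; grade G3 ≥ G2 ✓ → eligible.
Volunteer Time Off — status full-time ✓; service 1203 days < 5 years (≈1825 days) ✗ → not eligible.
Sabbatical Program — status full-time ✗ (requires part-time, seasonal, or temporary) → not eligible.
Fitness Allowance — status full-time ✓; service 1203 days ≥ 4 weeks (≈28 days) ✓; dept Product ✗ → not eligible.
Childcare Subsidy — service 1203 days ≥ 1 month (≈30 days) ✓; dept Product ✗ → not eligible.
Dependent Care FSA — status full-time ✓ (not excluded); service 1203 days ≥ 2 months (≈60 days) ✓; site Tulsa ✗ (not Denver) → not eligible.

Relocation Assistance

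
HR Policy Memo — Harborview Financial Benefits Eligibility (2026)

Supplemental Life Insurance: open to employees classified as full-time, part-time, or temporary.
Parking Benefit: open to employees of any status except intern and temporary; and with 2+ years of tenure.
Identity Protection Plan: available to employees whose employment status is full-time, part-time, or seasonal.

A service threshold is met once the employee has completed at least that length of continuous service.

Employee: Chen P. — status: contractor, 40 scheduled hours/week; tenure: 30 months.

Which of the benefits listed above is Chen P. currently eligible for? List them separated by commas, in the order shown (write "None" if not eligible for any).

Parking Benefit

Supplemental Life Insurance — status contractor ✗ (requires full-time, part-time, or temporary) → not eligible.
Parking Benefit — status contractor ✓ (not excluded); service 30 months ≥ 2 years (≈730 days) ✓ → eligible.
Identity Protection Plan — status contractor ✗ (requires full-time, part-time, or seasonal) → not eligible.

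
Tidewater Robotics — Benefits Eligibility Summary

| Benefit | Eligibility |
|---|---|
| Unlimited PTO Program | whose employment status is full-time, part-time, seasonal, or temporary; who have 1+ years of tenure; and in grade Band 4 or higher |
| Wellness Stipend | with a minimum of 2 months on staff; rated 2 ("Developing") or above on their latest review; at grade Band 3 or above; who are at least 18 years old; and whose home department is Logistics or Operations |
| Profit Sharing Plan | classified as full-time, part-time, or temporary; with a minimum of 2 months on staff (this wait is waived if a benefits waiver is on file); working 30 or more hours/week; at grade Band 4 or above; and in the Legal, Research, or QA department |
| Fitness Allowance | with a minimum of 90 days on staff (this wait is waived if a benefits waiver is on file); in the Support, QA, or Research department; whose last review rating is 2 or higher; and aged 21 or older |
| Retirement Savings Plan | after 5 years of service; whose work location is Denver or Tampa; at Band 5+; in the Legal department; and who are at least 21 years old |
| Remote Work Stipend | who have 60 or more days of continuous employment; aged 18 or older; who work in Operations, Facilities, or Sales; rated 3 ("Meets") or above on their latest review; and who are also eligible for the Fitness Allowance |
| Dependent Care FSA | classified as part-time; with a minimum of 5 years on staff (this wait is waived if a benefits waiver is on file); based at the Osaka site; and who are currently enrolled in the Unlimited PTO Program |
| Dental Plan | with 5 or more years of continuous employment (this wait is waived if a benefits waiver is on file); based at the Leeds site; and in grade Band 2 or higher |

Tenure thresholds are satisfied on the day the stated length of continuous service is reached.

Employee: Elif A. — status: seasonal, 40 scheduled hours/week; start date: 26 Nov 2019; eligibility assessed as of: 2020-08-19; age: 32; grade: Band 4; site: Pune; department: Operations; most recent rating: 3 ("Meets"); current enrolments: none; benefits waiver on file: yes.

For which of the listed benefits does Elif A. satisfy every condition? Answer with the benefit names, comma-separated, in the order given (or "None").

Wellness Stipend

Service from 26 Nov 2019 to 2020-08-19: 267 days.
Unlimited PTO Program — status seasonal ✓; service 267 days < 1 year (≈365 days) ✗ → not eligible.
Wellness Stipend — service 267 days ≥ 2 months (≈60 days) ✓; rating 3 ≥ 2 ✓; grade Band 4 ≥ Band 3 ✓; age 32 ≥ 18 ✓; dept Operations ✓ → eligible.
Profit Sharing Plan — status seasonal ✗ (requires full-time, part-time, or temporary) → not eligible.
Fitness Allowance — benefits waiver on file ✓; dept Operations ✗ → not eligible.
Retirement Savings Plan — service 267 days < 5 years (≈1825 days) ✗ → not eligible.
Remote Work Stipend — service 267 days ≥ 60 days ✓; age 32 ≥ 18 ✓; dept Operations ✓; rating 3 ≥ 3 ✓; not eligible for Fitness Allowance ✗ → not eligible.
Dependent Care FSA — status seasonal ✗ (requires part-time) → not eligible.
Dental Plan — benefits waiver on file ✓; site Pune ✗ (not Leeds) → not eligible.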